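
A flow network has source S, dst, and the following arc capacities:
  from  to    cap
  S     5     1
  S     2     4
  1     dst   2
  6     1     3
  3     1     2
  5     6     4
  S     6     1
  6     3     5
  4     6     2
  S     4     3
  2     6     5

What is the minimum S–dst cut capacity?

2

Max flow = 2 (via 2 augmenting paths).
In the residual at optimum, the set reachable from S is {1, 2, 3, 4, 5, 6, S}.
Cut edges: 1→dst (cap 2). Sum = 2.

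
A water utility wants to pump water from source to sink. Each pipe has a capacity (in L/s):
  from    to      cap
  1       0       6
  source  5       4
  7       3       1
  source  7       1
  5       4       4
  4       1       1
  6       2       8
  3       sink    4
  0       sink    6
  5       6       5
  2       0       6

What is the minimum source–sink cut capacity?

Max flow = 5 (via 3 augmenting paths).
In the residual at optimum, the set reachable from source is {source}.
Cut edges: source->7 (cap 1), source->5 (cap 4). Sum = 5.

5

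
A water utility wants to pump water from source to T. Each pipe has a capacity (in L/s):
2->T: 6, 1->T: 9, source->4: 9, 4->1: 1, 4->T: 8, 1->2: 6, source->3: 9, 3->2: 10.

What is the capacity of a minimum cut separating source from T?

15

Max flow = 15 (via 3 augmenting paths).
In the residual at optimum, the set reachable from source is {2, 3, source}.
Cut edges: source->4 (cap 9), 2->T (cap 6). Sum = 15.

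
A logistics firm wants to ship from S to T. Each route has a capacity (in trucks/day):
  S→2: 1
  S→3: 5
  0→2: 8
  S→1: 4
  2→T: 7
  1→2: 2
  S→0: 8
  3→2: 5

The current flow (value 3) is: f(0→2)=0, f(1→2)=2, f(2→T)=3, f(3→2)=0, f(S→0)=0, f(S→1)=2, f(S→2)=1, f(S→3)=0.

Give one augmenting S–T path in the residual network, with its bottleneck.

S→0→2→T, bottleneck 4

Residual along S→0→2→T: S→0: 8, 0→2: 8, 2→T: 4.
Bottleneck = min = 4.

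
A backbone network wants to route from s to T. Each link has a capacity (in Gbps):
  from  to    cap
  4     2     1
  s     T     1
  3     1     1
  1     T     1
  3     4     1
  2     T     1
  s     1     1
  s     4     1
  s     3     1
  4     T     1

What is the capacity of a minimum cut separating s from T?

Max flow = 4 (via 4 augmenting paths).
In the residual at optimum, the set reachable from s is {s}.
Cut edges: s→3 (cap 1), s→1 (cap 1), s→4 (cap 1), s→T (cap 1). Sum = 4.

4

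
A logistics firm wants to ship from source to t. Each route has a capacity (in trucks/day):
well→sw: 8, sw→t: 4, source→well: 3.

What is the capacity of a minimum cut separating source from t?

Max flow = 3 (via 1 augmenting path).
In the residual at optimum, the set reachable from source is {source}.
Cut edges: source→well (cap 3). Sum = 3.

3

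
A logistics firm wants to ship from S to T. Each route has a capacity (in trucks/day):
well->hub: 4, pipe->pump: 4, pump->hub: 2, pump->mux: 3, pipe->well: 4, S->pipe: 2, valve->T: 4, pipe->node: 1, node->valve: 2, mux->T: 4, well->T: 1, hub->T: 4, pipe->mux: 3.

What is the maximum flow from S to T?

Augment S->pipe->well->T: bottleneck 1. Total 1.
Augment S->pipe->mux->T: bottleneck 1. Total 2.
No augmenting path remains in the residual graph.

2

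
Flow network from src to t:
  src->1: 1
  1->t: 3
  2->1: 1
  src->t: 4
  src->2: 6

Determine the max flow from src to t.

6

Augment src->t: bottleneck 4. Total 4.
Augment src->1->t: bottleneck 1. Total 5.
Augment src->2->1->t: bottleneck 1. Total 6.
No augmenting path remains in the residual graph.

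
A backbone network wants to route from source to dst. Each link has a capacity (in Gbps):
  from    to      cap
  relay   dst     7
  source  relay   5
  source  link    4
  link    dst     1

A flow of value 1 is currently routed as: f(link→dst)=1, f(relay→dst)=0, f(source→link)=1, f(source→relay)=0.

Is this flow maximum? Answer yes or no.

Residual path source→relay→dst has bottleneck 5 > 0.
Pushing 5 along it raises the flow to 6, so the given flow is not maximum.

No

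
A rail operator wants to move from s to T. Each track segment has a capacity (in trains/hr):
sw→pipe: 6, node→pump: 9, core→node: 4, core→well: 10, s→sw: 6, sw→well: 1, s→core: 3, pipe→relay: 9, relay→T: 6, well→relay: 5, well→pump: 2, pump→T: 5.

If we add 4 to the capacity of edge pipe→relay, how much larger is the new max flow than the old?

Original max flow = 9.
Edge pipe→relay does not cross the min cut (source side {s}), so extra capacity there cannot help.
New max flow = 9. Increase = 0.

0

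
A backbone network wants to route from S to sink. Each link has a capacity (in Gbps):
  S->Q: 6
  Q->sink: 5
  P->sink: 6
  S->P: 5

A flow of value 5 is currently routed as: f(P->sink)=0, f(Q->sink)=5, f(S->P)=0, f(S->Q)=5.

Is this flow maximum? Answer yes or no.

Residual path S->P->sink has bottleneck 5 > 0.
Pushing 5 along it raises the flow to 10, so the given flow is not maximum.

No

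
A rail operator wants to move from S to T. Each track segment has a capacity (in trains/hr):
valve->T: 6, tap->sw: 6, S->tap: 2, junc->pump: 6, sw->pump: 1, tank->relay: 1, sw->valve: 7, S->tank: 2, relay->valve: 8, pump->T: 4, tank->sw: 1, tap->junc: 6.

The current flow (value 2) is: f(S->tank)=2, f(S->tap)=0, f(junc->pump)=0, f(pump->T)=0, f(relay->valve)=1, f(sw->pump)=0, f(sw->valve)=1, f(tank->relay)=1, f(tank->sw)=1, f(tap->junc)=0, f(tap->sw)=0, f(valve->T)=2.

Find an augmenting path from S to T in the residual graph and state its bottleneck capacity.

S->tap->sw->valve->T, bottleneck 2

Residual along S->tap->sw->valve->T: S->tap: 2, tap->sw: 6, sw->valve: 6, valve->T: 4.
Bottleneck = min = 2.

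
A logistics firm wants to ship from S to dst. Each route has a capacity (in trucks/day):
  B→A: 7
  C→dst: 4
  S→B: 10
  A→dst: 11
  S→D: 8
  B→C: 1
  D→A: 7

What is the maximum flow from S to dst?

12

Augment S→D→A→dst: bottleneck 7. Total 7.
Augment S→B→A→dst: bottleneck 4. Total 11.
Augment S→B→C→dst: bottleneck 1. Total 12.
No augmenting path remains in the residual graph.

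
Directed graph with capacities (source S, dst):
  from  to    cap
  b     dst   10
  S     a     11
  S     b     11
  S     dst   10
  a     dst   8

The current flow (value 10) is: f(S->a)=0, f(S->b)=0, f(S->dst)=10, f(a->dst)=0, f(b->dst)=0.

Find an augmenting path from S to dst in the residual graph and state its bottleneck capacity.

Residual along S->b->dst: S->b: 11, b->dst: 10.
Bottleneck = min = 10.

S->b->dst, bottleneck 10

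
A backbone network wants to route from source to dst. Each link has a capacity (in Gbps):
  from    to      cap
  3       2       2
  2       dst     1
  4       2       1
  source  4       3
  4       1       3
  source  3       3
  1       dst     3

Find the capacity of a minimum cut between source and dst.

Max flow = 4 (via 2 augmenting paths).
In the residual at optimum, the set reachable from source is {2, 3, source}.
Cut edges: source->4 (cap 3), 2->dst (cap 1). Sum = 4.

4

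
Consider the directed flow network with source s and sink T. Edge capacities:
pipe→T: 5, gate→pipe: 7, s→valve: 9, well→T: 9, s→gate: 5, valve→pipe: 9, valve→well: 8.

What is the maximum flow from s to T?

13

Augment s→valve→well→T: bottleneck 8. Total 8.
Augment s→valve→pipe→T: bottleneck 1. Total 9.
Augment s→gate→pipe→T: bottleneck 4. Total 13.
No augmenting path remains in the residual graph.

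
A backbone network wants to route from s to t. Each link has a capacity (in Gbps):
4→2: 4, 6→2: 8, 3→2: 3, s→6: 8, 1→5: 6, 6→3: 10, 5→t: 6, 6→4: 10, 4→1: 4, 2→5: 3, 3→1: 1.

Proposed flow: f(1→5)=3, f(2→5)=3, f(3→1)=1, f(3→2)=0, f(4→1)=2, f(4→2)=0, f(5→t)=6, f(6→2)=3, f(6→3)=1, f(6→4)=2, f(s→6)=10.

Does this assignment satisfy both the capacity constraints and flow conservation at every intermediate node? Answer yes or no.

Capacity violated on s→6: flow 10 > capacity 8.

No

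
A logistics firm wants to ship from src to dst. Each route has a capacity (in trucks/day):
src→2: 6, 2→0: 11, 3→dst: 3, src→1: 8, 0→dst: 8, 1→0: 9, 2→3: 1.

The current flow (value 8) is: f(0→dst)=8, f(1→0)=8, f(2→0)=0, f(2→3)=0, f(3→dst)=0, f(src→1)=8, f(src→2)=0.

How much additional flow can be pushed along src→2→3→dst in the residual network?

1

Residual capacities along the path: src→2: 6, 2→3: 1, 3→dst: 3.
Minimum is 1.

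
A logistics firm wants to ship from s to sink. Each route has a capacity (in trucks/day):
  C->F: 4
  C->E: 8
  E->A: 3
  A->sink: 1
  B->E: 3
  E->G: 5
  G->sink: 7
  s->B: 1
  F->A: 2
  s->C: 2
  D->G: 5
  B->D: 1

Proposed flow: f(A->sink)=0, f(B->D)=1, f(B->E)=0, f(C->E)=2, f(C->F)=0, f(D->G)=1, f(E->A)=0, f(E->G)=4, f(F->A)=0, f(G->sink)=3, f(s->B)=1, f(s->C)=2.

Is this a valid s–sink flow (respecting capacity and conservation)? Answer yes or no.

No

Conservation fails at E: inflow 2 ≠ outflow 4.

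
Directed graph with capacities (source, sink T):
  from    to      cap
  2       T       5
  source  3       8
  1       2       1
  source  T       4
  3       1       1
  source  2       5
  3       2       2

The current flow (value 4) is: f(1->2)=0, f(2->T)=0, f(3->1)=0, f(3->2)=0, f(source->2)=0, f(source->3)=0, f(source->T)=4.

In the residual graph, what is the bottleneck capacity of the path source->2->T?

5

Residual capacities along the path: source->2: 5, 2->T: 5.
Minimum is 5.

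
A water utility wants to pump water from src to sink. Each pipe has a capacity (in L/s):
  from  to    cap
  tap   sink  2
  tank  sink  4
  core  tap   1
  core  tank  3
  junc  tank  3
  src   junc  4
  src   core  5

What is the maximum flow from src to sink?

5

Augment src->junc->tank->sink: bottleneck 3. Total 3.
Augment src->core->tank->sink: bottleneck 1. Total 4.
Augment src->core->tap->sink: bottleneck 1. Total 5.
No augmenting path remains in the residual graph.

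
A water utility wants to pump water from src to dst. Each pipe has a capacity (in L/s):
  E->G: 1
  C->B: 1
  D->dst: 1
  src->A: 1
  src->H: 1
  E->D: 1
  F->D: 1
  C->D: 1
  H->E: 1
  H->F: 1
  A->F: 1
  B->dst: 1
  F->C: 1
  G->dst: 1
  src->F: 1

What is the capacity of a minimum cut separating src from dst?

3

Max flow = 3 (via 3 augmenting paths).
In the residual at optimum, the set reachable from src is {src}.
Cut edges: src->H (cap 1), src->A (cap 1), src->F (cap 1). Sum = 3.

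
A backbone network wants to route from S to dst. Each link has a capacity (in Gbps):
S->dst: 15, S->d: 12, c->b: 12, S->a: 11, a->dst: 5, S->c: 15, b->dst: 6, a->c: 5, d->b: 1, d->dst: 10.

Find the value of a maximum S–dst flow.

Augment S->dst: bottleneck 15. Total 15.
Augment S->d->dst: bottleneck 10. Total 25.
Augment S->a->dst: bottleneck 5. Total 30.
Augment S->d->b->dst: bottleneck 1. Total 31.
Augment S->c->b->dst: bottleneck 5. Total 36.
No augmenting path remains in the residual graph.

36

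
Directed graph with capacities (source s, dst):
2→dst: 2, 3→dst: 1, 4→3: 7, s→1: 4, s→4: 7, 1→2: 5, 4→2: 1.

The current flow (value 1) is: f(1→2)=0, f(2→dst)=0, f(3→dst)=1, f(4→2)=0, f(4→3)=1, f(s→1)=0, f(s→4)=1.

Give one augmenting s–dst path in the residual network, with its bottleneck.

s→4→2→dst, bottleneck 1

Residual along s→4→2→dst: s→4: 6, 4→2: 1, 2→dst: 2.
Bottleneck = min = 1.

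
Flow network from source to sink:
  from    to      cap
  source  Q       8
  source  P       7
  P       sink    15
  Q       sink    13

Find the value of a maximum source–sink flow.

Augment source->P->sink: bottleneck 7. Total 7.
Augment source->Q->sink: bottleneck 8. Total 15.
No augmenting path remains in the residual graph.

15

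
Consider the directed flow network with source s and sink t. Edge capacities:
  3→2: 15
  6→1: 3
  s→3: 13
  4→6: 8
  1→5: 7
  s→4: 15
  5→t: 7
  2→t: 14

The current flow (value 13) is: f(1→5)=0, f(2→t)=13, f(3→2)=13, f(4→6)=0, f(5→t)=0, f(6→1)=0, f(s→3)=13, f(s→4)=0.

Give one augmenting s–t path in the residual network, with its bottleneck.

s→4→6→1→5→t, bottleneck 3

Residual along s→4→6→1→5→t: s→4: 15, 4→6: 8, 6→1: 3, 1→5: 7, 5→t: 7.
Bottleneck = min = 3.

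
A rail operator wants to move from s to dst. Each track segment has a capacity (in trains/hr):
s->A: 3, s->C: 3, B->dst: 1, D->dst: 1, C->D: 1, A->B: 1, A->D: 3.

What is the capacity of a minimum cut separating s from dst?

Max flow = 2 (via 2 augmenting paths).
In the residual at optimum, the set reachable from s is {A, C, D, s}.
Cut edges: A->B (cap 1), D->dst (cap 1). Sum = 2.

2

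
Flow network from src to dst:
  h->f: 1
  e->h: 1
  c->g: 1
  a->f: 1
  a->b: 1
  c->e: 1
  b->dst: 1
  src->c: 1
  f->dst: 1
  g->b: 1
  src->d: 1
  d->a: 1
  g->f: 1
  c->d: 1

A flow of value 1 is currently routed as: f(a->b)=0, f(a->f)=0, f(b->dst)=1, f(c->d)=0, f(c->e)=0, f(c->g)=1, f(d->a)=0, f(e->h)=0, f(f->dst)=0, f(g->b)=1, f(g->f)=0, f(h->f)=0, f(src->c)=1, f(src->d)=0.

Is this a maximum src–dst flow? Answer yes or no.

No

Residual path src->d->a->f->dst has bottleneck 1 > 0.
Pushing 1 along it raises the flow to 2, so the given flow is not maximum.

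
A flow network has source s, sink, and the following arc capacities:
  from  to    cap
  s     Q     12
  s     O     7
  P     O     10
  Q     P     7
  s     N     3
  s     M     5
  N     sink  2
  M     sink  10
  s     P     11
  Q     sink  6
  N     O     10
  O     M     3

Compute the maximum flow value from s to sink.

Augment s->N->sink: bottleneck 2. Total 2.
Augment s->Q->sink: bottleneck 6. Total 8.
Augment s->M->sink: bottleneck 5. Total 13.
Augment s->O->M->sink: bottleneck 3. Total 16.
No augmenting path remains in the residual graph.

16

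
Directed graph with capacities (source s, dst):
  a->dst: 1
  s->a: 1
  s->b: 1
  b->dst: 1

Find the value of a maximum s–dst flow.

2

Augment s->b->dst: bottleneck 1. Total 1.
Augment s->a->dst: bottleneck 1. Total 2.
No augmenting path remains in the residual graph.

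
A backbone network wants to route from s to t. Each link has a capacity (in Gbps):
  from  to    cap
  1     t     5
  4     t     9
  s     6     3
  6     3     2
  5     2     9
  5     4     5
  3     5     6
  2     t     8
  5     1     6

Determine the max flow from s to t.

2

Augment s→6→3→5→2→t: bottleneck 2. Total 2.
No augmenting path remains in the residual graph.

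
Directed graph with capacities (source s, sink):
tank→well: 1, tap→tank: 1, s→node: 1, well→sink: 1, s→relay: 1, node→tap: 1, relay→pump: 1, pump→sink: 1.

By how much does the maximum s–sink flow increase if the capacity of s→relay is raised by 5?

Original max flow = 2.
Even with extra capacity on s→relay, another cut of capacity 2 remains binding.
New max flow = 2. Increase = 0.

0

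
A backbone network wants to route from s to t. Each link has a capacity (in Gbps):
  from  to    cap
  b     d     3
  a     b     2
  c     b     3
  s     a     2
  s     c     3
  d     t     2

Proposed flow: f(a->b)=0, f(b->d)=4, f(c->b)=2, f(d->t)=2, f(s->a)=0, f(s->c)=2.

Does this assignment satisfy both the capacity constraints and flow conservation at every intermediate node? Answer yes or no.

No

Capacity violated on b->d: flow 4 > capacity 3.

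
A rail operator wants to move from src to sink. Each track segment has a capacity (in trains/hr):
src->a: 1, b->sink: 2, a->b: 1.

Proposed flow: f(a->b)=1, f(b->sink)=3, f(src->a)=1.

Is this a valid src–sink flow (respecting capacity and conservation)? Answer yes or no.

No

Capacity violated on b->sink: flow 3 > capacity 2.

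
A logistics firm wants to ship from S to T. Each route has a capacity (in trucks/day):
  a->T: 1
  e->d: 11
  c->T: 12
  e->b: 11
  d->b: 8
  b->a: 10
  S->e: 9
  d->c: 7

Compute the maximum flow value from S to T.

8

Augment S->e->d->c->T: bottleneck 7. Total 7.
Augment S->e->b->a->T: bottleneck 1. Total 8.
No augmenting path remains in the residual graph.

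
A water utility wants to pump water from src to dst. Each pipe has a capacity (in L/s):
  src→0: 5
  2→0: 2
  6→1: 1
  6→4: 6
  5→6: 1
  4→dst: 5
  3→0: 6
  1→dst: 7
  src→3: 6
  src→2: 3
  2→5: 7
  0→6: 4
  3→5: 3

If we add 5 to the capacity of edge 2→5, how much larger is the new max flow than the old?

0

Original max flow = 5.
Edge 2→5 does not cross the min cut (source side {0, 2, 3, 5, src}), so extra capacity there cannot help.
New max flow = 5. Increase = 0.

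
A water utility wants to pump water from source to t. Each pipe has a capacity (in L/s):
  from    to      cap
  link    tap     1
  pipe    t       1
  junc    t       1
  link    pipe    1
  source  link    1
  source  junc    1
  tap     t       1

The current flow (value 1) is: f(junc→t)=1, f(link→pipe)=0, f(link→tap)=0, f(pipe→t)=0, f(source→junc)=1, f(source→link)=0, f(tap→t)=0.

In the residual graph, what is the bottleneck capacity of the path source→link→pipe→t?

1

Residual capacities along the path: source→link: 1, link→pipe: 1, pipe→t: 1.
Minimum is 1.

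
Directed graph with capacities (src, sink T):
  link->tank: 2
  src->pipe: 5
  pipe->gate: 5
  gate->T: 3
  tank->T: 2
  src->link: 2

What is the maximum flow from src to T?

Augment src->pipe->gate->T: bottleneck 3. Total 3.
Augment src->link->tank->T: bottleneck 2. Total 5.
No augmenting path remains in the residual graph.

5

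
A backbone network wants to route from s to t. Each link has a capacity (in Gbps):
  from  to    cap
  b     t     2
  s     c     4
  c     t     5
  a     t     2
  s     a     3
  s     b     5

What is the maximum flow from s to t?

Augment s->a->t: bottleneck 2. Total 2.
Augment s->c->t: bottleneck 4. Total 6.
Augment s->b->t: bottleneck 2. Total 8.
No augmenting path remains in the residual graph.

8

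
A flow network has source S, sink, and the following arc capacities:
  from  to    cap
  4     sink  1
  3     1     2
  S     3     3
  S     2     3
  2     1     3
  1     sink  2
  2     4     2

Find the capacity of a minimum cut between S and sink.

Max flow = 3 (via 2 augmenting paths).
In the residual at optimum, the set reachable from S is {1, 2, 3, 4, S}.
Cut edges: 1→sink (cap 2), 4→sink (cap 1). Sum = 3.

3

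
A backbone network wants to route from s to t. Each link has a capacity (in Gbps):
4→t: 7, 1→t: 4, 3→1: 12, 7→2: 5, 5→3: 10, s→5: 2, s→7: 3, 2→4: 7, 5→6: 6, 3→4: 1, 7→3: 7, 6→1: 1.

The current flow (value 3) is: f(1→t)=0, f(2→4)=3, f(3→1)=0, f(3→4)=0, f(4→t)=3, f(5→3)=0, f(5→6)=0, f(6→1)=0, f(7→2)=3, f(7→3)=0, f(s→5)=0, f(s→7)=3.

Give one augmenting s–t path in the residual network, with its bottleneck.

s→5→3→4→t, bottleneck 1

Residual along s→5→3→4→t: s→5: 2, 5→3: 10, 3→4: 1, 4→t: 4.
Bottleneck = min = 1.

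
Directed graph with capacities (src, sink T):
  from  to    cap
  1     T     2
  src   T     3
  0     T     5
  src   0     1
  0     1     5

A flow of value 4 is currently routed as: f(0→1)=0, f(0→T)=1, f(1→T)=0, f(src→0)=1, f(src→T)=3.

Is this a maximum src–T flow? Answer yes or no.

Residual reachable from src: {src}; T is not reachable.
Saturated cut: src→0, src→T with total capacity 4 = current flow value. Flow is maximum.

Yes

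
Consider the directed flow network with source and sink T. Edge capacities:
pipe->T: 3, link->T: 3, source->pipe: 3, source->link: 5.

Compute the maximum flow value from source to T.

Augment source->pipe->T: bottleneck 3. Total 3.
Augment source->link->T: bottleneck 3. Total 6.
No augmenting path remains in the residual graph.

6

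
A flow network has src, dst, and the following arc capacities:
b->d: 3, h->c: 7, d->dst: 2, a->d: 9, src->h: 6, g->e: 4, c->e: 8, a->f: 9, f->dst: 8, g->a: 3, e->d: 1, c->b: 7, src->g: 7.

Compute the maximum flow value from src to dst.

5

Augment src->g->a->d->dst: bottleneck 2. Total 2.
Augment src->g->a->f->dst: bottleneck 1. Total 3.
Augment src->g->e->d->a->f->dst: bottleneck 1. Total 4.
Augment src->h->c->b->d->a->f->dst: bottleneck 1. Total 5.
No augmenting path remains in the residual graph.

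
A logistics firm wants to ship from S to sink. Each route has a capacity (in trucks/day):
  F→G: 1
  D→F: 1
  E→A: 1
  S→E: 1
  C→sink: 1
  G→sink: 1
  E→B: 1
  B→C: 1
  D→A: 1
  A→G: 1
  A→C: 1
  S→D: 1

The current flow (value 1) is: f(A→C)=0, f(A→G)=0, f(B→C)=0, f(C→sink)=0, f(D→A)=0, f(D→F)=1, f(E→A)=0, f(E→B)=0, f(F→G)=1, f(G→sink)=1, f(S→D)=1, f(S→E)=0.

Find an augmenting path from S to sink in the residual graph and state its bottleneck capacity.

S→E→A→C→sink, bottleneck 1

Residual along S→E→A→C→sink: S→E: 1, E→A: 1, A→C: 1, C→sink: 1.
Bottleneck = min = 1.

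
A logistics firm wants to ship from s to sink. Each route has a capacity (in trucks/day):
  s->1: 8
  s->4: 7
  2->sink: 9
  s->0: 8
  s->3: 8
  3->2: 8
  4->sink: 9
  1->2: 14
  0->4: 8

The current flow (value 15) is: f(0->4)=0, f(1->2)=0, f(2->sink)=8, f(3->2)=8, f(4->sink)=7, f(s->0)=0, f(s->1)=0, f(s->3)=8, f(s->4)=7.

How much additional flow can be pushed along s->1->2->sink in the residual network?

1

Residual capacities along the path: s->1: 8, 1->2: 14, 2->sink: 1.
Minimum is 1.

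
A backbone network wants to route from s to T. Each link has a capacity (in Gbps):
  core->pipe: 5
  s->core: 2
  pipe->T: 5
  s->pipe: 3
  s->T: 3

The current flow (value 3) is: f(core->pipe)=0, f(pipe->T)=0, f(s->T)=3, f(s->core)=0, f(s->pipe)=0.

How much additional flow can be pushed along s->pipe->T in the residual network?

Residual capacities along the path: s->pipe: 3, pipe->T: 5.
Minimum is 3.

3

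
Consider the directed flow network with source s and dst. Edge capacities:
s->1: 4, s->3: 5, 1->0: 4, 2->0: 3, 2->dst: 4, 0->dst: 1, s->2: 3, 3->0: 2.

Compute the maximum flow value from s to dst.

Augment s->2->dst: bottleneck 3. Total 3.
Augment s->1->0->dst: bottleneck 1. Total 4.
No augmenting path remains in the residual graph.

4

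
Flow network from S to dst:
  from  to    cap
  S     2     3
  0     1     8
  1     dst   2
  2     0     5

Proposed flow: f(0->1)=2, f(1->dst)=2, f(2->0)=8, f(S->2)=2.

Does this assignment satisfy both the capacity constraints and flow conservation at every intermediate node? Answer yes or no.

No

Capacity violated on 2->0: flow 8 > capacity 5.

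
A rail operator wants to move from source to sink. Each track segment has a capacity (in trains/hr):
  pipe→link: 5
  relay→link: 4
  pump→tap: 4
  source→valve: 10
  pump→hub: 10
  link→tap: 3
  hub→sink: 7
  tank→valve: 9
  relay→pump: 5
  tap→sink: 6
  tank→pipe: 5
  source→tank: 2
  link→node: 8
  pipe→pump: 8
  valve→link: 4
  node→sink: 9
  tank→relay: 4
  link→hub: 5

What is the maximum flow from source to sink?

6

Augment source→valve→link→tap→sink: bottleneck 3. Total 3.
Augment source→valve→link→hub→sink: bottleneck 1. Total 4.
Augment source→tank→relay→pump→tap→sink: bottleneck 2. Total 6.
No augmenting path remains in the residual graph.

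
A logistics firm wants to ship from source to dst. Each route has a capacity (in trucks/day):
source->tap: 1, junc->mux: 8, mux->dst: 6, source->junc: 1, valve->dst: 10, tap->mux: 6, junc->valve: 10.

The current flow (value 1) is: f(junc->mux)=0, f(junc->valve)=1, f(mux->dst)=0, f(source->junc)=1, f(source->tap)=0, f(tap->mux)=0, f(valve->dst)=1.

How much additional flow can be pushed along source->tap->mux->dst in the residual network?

1

Residual capacities along the path: source->tap: 1, tap->mux: 6, mux->dst: 6.
Minimum is 1.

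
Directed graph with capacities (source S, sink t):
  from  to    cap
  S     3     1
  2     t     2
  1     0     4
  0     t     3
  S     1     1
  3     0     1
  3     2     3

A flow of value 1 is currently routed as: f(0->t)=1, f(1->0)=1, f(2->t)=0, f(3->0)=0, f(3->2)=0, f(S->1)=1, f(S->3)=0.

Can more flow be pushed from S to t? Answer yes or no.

Yes

Residual path S->3->0->t has bottleneck 1 > 0.
Pushing 1 along it raises the flow to 2, so the given flow is not maximum.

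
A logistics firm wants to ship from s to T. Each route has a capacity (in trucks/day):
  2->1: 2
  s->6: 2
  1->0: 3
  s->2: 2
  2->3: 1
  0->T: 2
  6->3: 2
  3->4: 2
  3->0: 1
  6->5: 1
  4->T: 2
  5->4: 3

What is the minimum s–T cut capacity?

Max flow = 4 (via 2 augmenting paths).
In the residual at optimum, the set reachable from s is {s}.
Cut edges: s->2 (cap 2), s->6 (cap 2). Sum = 4.

4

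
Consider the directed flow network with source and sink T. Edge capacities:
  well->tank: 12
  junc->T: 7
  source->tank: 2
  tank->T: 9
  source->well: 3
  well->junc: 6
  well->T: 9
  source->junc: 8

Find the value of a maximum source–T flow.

12

Augment source->well->T: bottleneck 3. Total 3.
Augment source->tank->T: bottleneck 2. Total 5.
Augment source->junc->T: bottleneck 7. Total 12.
No augmenting path remains in the residual graph.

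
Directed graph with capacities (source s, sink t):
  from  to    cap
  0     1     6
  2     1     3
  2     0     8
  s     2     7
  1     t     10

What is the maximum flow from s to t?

Augment s→2→1→t: bottleneck 3. Total 3.
Augment s→2→0→1→t: bottleneck 4. Total 7.
No augmenting path remains in the residual graph.

7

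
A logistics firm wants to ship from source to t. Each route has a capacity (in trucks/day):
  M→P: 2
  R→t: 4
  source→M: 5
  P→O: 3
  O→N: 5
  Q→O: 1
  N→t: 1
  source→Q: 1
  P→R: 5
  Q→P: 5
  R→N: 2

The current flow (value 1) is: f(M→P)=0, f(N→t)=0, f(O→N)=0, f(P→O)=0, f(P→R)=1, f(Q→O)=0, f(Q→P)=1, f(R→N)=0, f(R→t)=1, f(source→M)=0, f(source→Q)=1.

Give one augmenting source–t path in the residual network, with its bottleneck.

source→M→P→R→t, bottleneck 2

Residual along source→M→P→R→t: source→M: 5, M→P: 2, P→R: 4, R→t: 3.
Bottleneck = min = 2.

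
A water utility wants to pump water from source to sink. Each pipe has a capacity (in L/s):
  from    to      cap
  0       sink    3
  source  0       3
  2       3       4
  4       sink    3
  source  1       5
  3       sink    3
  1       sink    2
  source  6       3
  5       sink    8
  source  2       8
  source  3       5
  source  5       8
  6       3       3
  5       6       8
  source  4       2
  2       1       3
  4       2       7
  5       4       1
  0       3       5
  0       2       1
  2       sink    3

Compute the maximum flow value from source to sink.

Augment source→5→sink: bottleneck 8. Total 8.
Augment source→4→sink: bottleneck 2. Total 10.
Augment source→0→sink: bottleneck 3. Total 13.
Augment source→2→sink: bottleneck 3. Total 16.
Augment source→3→sink: bottleneck 3. Total 19.
Augment source→1→sink: bottleneck 2. Total 21.
No augmenting path remains in the residual graph.

21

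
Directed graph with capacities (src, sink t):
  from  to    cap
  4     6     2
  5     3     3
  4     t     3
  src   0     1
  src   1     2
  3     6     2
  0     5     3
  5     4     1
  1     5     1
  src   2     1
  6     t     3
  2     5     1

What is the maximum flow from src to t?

3

Augment src→0→5→4→t: bottleneck 1. Total 1.
Augment src→1→5→3→6→t: bottleneck 1. Total 2.
Augment src→2→5→3→6→t: bottleneck 1. Total 3.
No augmenting path remains in the residual graph.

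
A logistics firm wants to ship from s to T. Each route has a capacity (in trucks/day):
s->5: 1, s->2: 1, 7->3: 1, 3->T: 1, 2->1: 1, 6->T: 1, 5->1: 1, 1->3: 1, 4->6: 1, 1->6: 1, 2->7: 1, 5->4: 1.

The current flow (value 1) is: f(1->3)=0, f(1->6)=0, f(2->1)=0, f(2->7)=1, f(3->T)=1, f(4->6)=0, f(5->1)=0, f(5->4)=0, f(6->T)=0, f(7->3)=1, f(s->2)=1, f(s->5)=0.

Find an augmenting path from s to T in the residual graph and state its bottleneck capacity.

s->5->1->6->T, bottleneck 1

Residual along s->5->1->6->T: s->5: 1, 5->1: 1, 1->6: 1, 6->T: 1.
Bottleneck = min = 1.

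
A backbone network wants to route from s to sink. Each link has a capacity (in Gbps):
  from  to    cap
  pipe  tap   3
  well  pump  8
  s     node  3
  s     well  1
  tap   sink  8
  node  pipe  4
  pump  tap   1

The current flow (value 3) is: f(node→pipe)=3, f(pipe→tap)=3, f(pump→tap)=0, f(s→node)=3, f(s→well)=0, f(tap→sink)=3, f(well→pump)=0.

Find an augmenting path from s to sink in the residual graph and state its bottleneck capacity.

s→well→pump→tap→sink, bottleneck 1

Residual along s→well→pump→tap→sink: s→well: 1, well→pump: 8, pump→tap: 1, tap→sink: 5.
Bottleneck = min = 1.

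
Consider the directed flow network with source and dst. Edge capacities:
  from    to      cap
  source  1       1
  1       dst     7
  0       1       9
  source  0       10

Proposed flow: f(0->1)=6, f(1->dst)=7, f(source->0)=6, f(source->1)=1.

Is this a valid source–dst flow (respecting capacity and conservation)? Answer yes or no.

Every edge has 0 ≤ f(e) ≤ cap(e).
At each intermediate node, inflow equals outflow.

Yes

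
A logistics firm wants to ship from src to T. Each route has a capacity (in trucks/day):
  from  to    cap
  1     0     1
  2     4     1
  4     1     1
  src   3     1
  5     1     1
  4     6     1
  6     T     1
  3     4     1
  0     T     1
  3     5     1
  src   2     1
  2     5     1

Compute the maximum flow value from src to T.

2

Augment src->2->4->6->T: bottleneck 1. Total 1.
Augment src->3->5->1->0->T: bottleneck 1. Total 2.
No augmenting path remains in the residual graph.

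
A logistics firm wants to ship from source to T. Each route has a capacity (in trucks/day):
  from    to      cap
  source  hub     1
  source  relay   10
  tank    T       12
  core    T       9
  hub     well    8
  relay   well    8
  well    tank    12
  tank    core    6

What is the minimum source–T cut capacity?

9

Max flow = 9 (via 2 augmenting paths).
In the residual at optimum, the set reachable from source is {relay, source}.
Cut edges: source→hub (cap 1), relay→well (cap 8). Sum = 9.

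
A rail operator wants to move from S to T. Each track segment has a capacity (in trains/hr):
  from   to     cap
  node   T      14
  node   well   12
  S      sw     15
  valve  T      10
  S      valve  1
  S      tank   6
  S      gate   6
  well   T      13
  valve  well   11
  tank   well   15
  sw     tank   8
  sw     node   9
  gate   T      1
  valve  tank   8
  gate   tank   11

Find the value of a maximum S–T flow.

Augment S→valve→T: bottleneck 1. Total 1.
Augment S→gate→T: bottleneck 1. Total 2.
Augment S→sw→node→T: bottleneck 9. Total 11.
Augment S→tank→well→T: bottleneck 6. Total 17.
Augment S→sw→tank→well→T: bottleneck 6. Total 23.
Augment S→gate→tank→well→T: bottleneck 1. Total 24.
No augmenting path remains in the residual graph.

24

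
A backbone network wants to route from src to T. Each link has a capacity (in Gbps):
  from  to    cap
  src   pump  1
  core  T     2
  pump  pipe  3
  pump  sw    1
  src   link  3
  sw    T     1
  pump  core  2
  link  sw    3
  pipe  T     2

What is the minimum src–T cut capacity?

Max flow = 2 (via 2 augmenting paths).
In the residual at optimum, the set reachable from src is {link, src, sw}.
Cut edges: src->pump (cap 1), sw->T (cap 1). Sum = 2.

2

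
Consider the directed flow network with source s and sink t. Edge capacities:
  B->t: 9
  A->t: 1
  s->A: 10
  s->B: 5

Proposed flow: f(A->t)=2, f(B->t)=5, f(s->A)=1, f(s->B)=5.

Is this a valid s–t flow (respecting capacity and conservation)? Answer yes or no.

No

Capacity violated on A->t: flow 2 > capacity 1.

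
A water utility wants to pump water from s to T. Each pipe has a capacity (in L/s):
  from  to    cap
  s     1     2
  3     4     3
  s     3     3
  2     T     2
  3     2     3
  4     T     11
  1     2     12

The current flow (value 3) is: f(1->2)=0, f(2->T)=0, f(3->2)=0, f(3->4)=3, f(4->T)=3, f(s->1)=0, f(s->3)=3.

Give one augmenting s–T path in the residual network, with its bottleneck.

s->1->2->T, bottleneck 2

Residual along s->1->2->T: s->1: 2, 1->2: 12, 2->T: 2.
Bottleneck = min = 2.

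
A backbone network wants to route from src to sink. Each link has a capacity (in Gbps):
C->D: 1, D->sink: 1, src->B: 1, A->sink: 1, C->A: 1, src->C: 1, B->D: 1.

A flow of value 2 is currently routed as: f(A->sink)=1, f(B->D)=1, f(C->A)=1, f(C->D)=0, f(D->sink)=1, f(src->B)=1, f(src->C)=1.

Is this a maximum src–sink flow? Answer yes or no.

Residual reachable from src: {src}; sink is not reachable.
Saturated cut: src->C, src->B with total capacity 2 = current flow value. Flow is maximum.

Yes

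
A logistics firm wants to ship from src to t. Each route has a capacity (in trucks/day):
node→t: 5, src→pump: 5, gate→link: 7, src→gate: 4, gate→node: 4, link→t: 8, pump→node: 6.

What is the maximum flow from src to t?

Augment src→gate→link→t: bottleneck 4. Total 4.
Augment src→pump→node→t: bottleneck 5. Total 9.
No augmenting path remains in the residual graph.

9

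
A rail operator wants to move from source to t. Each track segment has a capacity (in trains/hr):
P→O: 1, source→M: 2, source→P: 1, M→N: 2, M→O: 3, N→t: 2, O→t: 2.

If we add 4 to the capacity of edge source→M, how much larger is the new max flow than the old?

Original max flow = 3.
After raising cap(source→M), augmenting paths through that edge carry 1 more unit.
New max flow = 4. Increase = 1.

1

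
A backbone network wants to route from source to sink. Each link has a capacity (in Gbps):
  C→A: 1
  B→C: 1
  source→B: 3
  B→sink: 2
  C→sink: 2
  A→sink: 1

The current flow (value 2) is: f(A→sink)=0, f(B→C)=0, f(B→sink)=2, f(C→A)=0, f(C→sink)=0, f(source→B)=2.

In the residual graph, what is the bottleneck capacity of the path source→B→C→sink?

1

Residual capacities along the path: source→B: 1, B→C: 1, C→sink: 2.
Minimum is 1.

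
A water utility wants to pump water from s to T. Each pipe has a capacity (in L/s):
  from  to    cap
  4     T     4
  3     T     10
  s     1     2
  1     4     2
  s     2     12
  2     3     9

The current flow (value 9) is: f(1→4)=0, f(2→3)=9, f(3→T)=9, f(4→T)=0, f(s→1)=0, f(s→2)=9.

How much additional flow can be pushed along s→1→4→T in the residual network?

Residual capacities along the path: s→1: 2, 1→4: 2, 4→T: 4.
Minimum is 2.

2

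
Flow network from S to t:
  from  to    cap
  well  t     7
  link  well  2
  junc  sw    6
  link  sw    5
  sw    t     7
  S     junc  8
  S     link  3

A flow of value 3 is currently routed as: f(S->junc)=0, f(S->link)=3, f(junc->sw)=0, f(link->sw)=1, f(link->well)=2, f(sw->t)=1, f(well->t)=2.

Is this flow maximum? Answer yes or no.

Residual path S->junc->sw->t has bottleneck 6 > 0.
Pushing 6 along it raises the flow to 9, so the given flow is not maximum.

No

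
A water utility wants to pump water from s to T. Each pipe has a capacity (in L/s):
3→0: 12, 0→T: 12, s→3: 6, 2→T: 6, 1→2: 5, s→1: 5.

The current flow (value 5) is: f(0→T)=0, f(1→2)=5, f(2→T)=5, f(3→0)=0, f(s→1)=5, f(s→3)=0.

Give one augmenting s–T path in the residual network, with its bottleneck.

s→3→0→T, bottleneck 6

Residual along s→3→0→T: s→3: 6, 3→0: 12, 0→T: 12.
Bottleneck = min = 6.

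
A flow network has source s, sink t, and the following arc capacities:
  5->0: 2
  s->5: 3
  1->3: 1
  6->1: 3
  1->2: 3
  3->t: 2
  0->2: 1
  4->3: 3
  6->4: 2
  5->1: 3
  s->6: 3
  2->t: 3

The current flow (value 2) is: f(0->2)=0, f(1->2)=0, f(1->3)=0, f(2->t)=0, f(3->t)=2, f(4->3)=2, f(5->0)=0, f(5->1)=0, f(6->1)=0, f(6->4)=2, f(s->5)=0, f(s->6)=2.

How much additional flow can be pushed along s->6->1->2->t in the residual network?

1

Residual capacities along the path: s->6: 1, 6->1: 3, 1->2: 3, 2->t: 3.
Minimum is 1.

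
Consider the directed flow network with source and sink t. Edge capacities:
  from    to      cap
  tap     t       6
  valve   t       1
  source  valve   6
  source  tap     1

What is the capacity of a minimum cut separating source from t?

Max flow = 2 (via 2 augmenting paths).
In the residual at optimum, the set reachable from source is {source, valve}.
Cut edges: source->tap (cap 1), valve->t (cap 1). Sum = 2.

2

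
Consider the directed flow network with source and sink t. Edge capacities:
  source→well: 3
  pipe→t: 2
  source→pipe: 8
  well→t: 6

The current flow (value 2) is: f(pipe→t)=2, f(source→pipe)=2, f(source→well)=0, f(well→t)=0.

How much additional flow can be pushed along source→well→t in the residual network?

Residual capacities along the path: source→well: 3, well→t: 6.
Minimum is 3.

3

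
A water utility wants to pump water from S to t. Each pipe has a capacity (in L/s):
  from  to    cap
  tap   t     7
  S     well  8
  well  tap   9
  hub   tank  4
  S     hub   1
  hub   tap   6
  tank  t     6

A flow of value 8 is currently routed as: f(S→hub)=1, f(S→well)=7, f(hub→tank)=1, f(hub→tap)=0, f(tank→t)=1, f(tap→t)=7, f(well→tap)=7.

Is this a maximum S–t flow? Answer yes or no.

Residual reachable from S: {S, tap, well}; t is not reachable.
Saturated cut: S→hub, tap→t with total capacity 8 = current flow value. Flow is maximum.

Yes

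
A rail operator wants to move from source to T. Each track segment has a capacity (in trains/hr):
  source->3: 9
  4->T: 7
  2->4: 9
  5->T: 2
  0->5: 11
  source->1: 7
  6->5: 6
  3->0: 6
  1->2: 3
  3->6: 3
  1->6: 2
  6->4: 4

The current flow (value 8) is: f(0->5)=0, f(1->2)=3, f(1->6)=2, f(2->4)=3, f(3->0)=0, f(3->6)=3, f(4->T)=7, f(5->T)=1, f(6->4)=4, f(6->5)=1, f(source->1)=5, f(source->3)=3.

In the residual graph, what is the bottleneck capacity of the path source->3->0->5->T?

Residual capacities along the path: source->3: 6, 3->0: 6, 0->5: 11, 5->T: 1.
Minimum is 1.

1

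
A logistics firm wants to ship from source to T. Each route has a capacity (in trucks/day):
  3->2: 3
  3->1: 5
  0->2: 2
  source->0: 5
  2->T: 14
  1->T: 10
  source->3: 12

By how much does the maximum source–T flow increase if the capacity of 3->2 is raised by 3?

3

Original max flow = 10.
After raising cap(3->2), augmenting paths through that edge carry 3 more units.
New max flow = 13. Increase = 3.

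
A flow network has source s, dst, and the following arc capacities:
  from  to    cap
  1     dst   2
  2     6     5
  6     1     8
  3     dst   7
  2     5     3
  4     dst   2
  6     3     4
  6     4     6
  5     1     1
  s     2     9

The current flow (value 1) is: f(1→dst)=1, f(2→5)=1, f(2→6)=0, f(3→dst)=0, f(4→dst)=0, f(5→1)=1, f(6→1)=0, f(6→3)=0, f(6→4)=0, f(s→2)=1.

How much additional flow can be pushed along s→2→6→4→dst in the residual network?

Residual capacities along the path: s→2: 8, 2→6: 5, 6→4: 6, 4→dst: 2.
Minimum is 2.

2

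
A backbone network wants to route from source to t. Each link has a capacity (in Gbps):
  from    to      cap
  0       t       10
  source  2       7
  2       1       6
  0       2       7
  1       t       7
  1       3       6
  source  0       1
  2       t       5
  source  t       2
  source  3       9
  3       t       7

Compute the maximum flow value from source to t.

17

Augment source->t: bottleneck 2. Total 2.
Augment source->0->t: bottleneck 1. Total 3.
Augment source->2->t: bottleneck 5. Total 8.
Augment source->3->t: bottleneck 7. Total 15.
Augment source->2->1->t: bottleneck 2. Total 17.
No augmenting path remains in the residual graph.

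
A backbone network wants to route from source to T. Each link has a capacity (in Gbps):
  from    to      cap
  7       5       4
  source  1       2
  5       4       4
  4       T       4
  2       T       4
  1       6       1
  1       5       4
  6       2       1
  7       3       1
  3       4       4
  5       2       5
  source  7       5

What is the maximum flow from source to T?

7

Augment source→1→6→2→T: bottleneck 1. Total 1.
Augment source→1→5→2→T: bottleneck 1. Total 2.
Augment source→7→5→2→T: bottleneck 2. Total 4.
Augment source→7→5→4→T: bottleneck 2. Total 6.
Augment source→7→3→4→T: bottleneck 1. Total 7.
No augmenting path remains in the residual graph.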